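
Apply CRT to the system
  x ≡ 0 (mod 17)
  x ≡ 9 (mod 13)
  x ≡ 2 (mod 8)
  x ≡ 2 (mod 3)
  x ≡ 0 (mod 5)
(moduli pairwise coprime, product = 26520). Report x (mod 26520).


Product of moduli M = 17 · 13 · 8 · 3 · 5 = 26520.
Merge one congruence at a time:
  Start: x ≡ 0 (mod 17).
  Combine with x ≡ 9 (mod 13); new modulus lcm = 221.
    Write x = 0 + 17·t and substitute into x ≡ 9 (mod 13): 17·t ≡ 9 − 0 = 9 (mod 13).
    Reduce coefficients mod 13: 4·t ≡ 9 (mod 13).
    The inverse of 4 mod 13 is 10 (since 4·10 = 40 = 3·13 + 1), so t ≡ 10·9 = 90 ≡ 12 (mod 13).
    Then x = 0 + 17·12 = 204, valid modulo lcm(17, 13) = 221: x ≡ 204 (mod 221).
  Combine with x ≡ 2 (mod 8); new modulus lcm = 1768.
    Write x = 204 + 221·t and substitute into x ≡ 2 (mod 8): 221·t ≡ 2 − 204 = -202 (mod 8).
    Reduce coefficients mod 8: 5·t ≡ 6 (mod 8).
    The inverse of 5 mod 8 is 5 (since 5·5 = 25 = 3·8 + 1), so t ≡ 5·6 = 30 ≡ 6 (mod 8).
    Then x = 204 + 221·6 = 1530, valid modulo lcm(221, 8) = 1768: x ≡ 1530 (mod 1768).
  Combine with x ≡ 2 (mod 3); new modulus lcm = 5304.
    Write x = 1530 + 1768·t and substitute into x ≡ 2 (mod 3): 1768·t ≡ 2 − 1530 = -1528 (mod 3).
    Reduce coefficients mod 3: 1·t ≡ 2 (mod 3).
    So t ≡ 2 (mod 3).
    Then x = 1530 + 1768·2 = 5066, valid modulo lcm(1768, 3) = 5304: x ≡ 5066 (mod 5304).
  Combine with x ≡ 0 (mod 5); new modulus lcm = 26520.
    Write x = 5066 + 5304·t and substitute into x ≡ 0 (mod 5): 5304·t ≡ 0 − 5066 = -5066 (mod 5).
    Reduce coefficients mod 5: 4·t ≡ 4 (mod 5).
    The inverse of 4 mod 5 is 4 (since 4·4 = 16 = 3·5 + 1), so t ≡ 4·4 = 16 ≡ 1 (mod 5).
    Then x = 5066 + 5304·1 = 10370, valid modulo lcm(5304, 5) = 26520: x ≡ 10370 (mod 26520).
Verify against each original: 10370 mod 17 = 0, 10370 mod 13 = 9, 10370 mod 8 = 2, 10370 mod 3 = 2, 10370 mod 5 = 0.

x ≡ 10370 (mod 26520).


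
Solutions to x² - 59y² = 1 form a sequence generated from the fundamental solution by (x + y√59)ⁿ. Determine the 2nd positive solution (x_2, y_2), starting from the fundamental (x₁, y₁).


Step 1: Find the fundamental solution (x₁, y₁) of x² - 59y² = 1.
  Expand √59 as a continued fraction. a₀ = ⌊√59⌋ = 7; iterate m_{k+1} = d_k·a_k − m_k, d_{k+1} = (59 − m_{k+1}²)/d_k, a_{k+1} = ⌊(a₀ + m_{k+1})/d_{k+1}⌋ (starting m₀ = 0, d₀ = 1), with convergents p_k = a_k·p_{k-1} + p_{k-2}, q_k = a_k·q_{k-1} + q_{k-2} (p₋₁ = 1, q₋₁ = 0):
  k = 0: a₀ = 7; p₀/q₀ = 7/1; p₀² − 59·q₀² = 49 − 59 = -10.
  k = 1: m = 7, d = 10, a = ⌊(7 + 7)/10⌋ = 1; p/q = (1·7 + 1)/(1·1 + 0) = 8/1; p² − 59·q² = 64 − 59 = 5.
  k = 2: m = 3, d = 5, a = ⌊(7 + 3)/5⌋ = 2; p/q = (2·8 + 7)/(2·1 + 1) = 23/3; p² − 59·q² = 529 − 531 = -2.
  k = 3: m = 7, d = 2, a = ⌊(7 + 7)/2⌋ = 7; p/q = (7·23 + 8)/(7·3 + 1) = 169/22; p² − 59·q² = 28561 − 28556 = 5.
  k = 4: m = 7, d = 5, a = ⌊(7 + 7)/5⌋ = 2; p/q = (2·169 + 23)/(2·22 + 3) = 361/47; p² − 59·q² = 130321 − 130331 = -10.
  k = 5: m = 3, d = 10, a = ⌊(7 + 3)/10⌋ = 1; p/q = (1·361 + 169)/(1·47 + 22) = 530/69; p² − 59·q² = 280900 − 280899 = 1.
  The first convergent with p² − 59·q² = 1 gives the fundamental solution (x₁, y₁) = (530, 69).
Step 2: Apply the recurrence (x_{n+1}, y_{n+1}) = (x₁x_n + 59y₁y_n, x₁y_n + y₁x_n) repeatedly.
  From (x_1, y_1) = (530, 69): x_2 = 530·530 + 59·69·69 = 561799; y_2 = 530·69 + 69·530 = 73140.
Step 3: Verify x_2² - 59·y_2² = 315618116401 - 315618116400 = 1 (should be 1). ✓

(x_1, y_1) = (530, 69); (x_2, y_2) = (561799, 73140).


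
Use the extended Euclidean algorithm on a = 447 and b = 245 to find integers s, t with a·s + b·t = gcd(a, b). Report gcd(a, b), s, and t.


Euclidean algorithm on (447, 245) — divide until remainder is 0:
  447 = 1 · 245 + 202
  245 = 1 · 202 + 43
  202 = 4 · 43 + 30
  43 = 1 · 30 + 13
  30 = 2 · 13 + 4
  13 = 3 · 4 + 1
  4 = 4 · 1 + 0
gcd(447, 245) = 1.
Track Bezout coefficients alongside the remainders: start with r₀ = 447 = a·1 + b·0 (s = 1, t = 0) and r₁ = 245 = a·0 + b·1 (s = 0, t = 1); each new remainder r_{k+1} = r_{k-1} − q_k·r_k inherits s_{k+1} = s_{k-1} − q_k·s_k, t_{k+1} = t_{k-1} − q_k·t_k, so r_k = a·s_k + b·t_k at every step:
  q = 1: r = 202, s = 1 − 1·0 = 1, t = 0 − 1·1 = -1  (check: 447·1 + 245·(-1) = 202)
  q = 1: r = 43, s = 0 − 1·1 = -1, t = 1 − 1·(-1) = 2  (check: 447·(-1) + 245·2 = 43)
  q = 4: r = 30, s = 1 − 4·(-1) = 5, t = -1 − 4·2 = -9  (check: 447·5 + 245·(-9) = 30)
  q = 1: r = 13, s = -1 − 1·5 = -6, t = 2 − 1·(-9) = 11  (check: 447·(-6) + 245·11 = 13)
  q = 2: r = 4, s = 5 − 2·(-6) = 17, t = -9 − 2·11 = -31  (check: 447·17 + 245·(-31) = 4)
  q = 3: r = 1, s = -6 − 3·17 = -57, t = 11 − 3·(-31) = 104  (check: 447·(-57) + 245·104 = 1)
The row with r = 1 (the gcd) gives the Bezout coefficients s = -57, t = 104.
Result: 447 · (-57) + 245 · (104) = 1.

gcd(447, 245) = 1; s = -57, t = 104 (check: 447·(-57) + 245·104 = 1).


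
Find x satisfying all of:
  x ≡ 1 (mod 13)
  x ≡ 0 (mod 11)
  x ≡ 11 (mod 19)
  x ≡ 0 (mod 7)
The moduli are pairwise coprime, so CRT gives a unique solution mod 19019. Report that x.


Product of moduli M = 13 · 11 · 19 · 7 = 19019.
Merge one congruence at a time:
  Start: x ≡ 1 (mod 13).
  Combine with x ≡ 0 (mod 11); new modulus lcm = 143.
    Write x = 1 + 13·t and substitute into x ≡ 0 (mod 11): 13·t ≡ 0 − 1 = -1 (mod 11).
    Reduce coefficients mod 11: 2·t ≡ 10 (mod 11).
    The inverse of 2 mod 11 is 6 (since 2·6 = 12 = 1·11 + 1), so t ≡ 6·10 = 60 ≡ 5 (mod 11).
    Then x = 1 + 13·5 = 66, valid modulo lcm(13, 11) = 143: x ≡ 66 (mod 143).
  Combine with x ≡ 11 (mod 19); new modulus lcm = 2717.
    Write x = 66 + 143·t and substitute into x ≡ 11 (mod 19): 143·t ≡ 11 − 66 = -55 (mod 19).
    Reduce coefficients mod 19: 10·t ≡ 2 (mod 19).
    The inverse of 10 mod 19 is 2 (since 10·2 = 20 = 1·19 + 1), so t ≡ 2·2 = 4 ≡ 4 (mod 19).
    Then x = 66 + 143·4 = 638, valid modulo lcm(143, 19) = 2717: x ≡ 638 (mod 2717).
  Combine with x ≡ 0 (mod 7); new modulus lcm = 19019.
    Write x = 638 + 2717·t and substitute into x ≡ 0 (mod 7): 2717·t ≡ 0 − 638 = -638 (mod 7).
    Reduce coefficients mod 7: 1·t ≡ 6 (mod 7).
    So t ≡ 6 (mod 7).
    Then x = 638 + 2717·6 = 16940, valid modulo lcm(2717, 7) = 19019: x ≡ 16940 (mod 19019).
Verify against each original: 16940 mod 13 = 1, 16940 mod 11 = 0, 16940 mod 19 = 11, 16940 mod 7 = 0.

x ≡ 16940 (mod 19019).


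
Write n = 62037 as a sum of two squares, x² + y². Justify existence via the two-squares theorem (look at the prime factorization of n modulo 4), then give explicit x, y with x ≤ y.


Step 1: Factor n = 62037 = 3^2 · 61 · 113.
Step 2: Check the mod-4 condition on each prime factor: 3 ≡ 3 (mod 4), exponent 2 (must be even); 61 ≡ 1 (mod 4), exponent 1; 113 ≡ 1 (mod 4), exponent 1.
All primes ≡ 3 (mod 4) appear to even exponent (or don't appear), so by the two-squares theorem n IS expressible as a sum of two squares.
Step 3: Build a representation. Group n = k² · m with k = 3 and m = 61 · 113 = 6893 (a product of primes ≡ 1 (mod 4)); a representation of m scales to one of n via (k·x)² + (k·y)² = k²(x² + y²). Each prime p ≡ 1 (mod 4) is itself a sum of two squares; find a² by testing p − a² for a perfect square:
  61: 61 − 1² = 60, 61 − 2² = 57, 61 − 3² = 52, 61 − 4² = 45, 61 − 5² = 36 = 6² ⇒ 61 = 5² + 6².
  113: 113 − 1² = 112, 113 − 2² = 109, 113 − 3² = 104, 113 − 4² = 97, 113 − 5² = 88, 113 − 6² = 77, 113 − 7² = 64 = 8² ⇒ 113 = 7² + 8².
  Combine using the Brahmagupta–Fibonacci identity (a² + b²)(c² + d²) = (ac − bd)² + (ad + bc)² = (ac + bd)² + (ad − bc)²:
  61 · 113 = 6893: from (5² + 6²)(7² + 8²), take (5·7 − 6·8, 5·8 + 6·7) = (35 − 48, 40 + 42) = (-13, 82); dropping signs (only squares matter) gives (13, 82); check 13² + 82² = 169 + 6724 = 6893 ✓.
  Scale by k = 3: (3·13, 3·82) = (39, 246).
Step 4: Order so x ≤ y and verify: 39² + 246² = 1521 + 60516 = 62037 = n. ✓

n = 62037 = 39² + 246² (one valid representation with x ≤ y).


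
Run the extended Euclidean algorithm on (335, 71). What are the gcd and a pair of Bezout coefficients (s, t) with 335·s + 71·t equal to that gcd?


Euclidean algorithm on (335, 71) — divide until remainder is 0:
  335 = 4 · 71 + 51
  71 = 1 · 51 + 20
  51 = 2 · 20 + 11
  20 = 1 · 11 + 9
  11 = 1 · 9 + 2
  9 = 4 · 2 + 1
  2 = 2 · 1 + 0
gcd(335, 71) = 1.
Track Bezout coefficients alongside the remainders: start with r₀ = 335 = a·1 + b·0 (s = 1, t = 0) and r₁ = 71 = a·0 + b·1 (s = 0, t = 1); each new remainder r_{k+1} = r_{k-1} − q_k·r_k inherits s_{k+1} = s_{k-1} − q_k·s_k, t_{k+1} = t_{k-1} − q_k·t_k, so r_k = a·s_k + b·t_k at every step:
  q = 4: r = 51, s = 1 − 4·0 = 1, t = 0 − 4·1 = -4  (check: 335·1 + 71·(-4) = 51)
  q = 1: r = 20, s = 0 − 1·1 = -1, t = 1 − 1·(-4) = 5  (check: 335·(-1) + 71·5 = 20)
  q = 2: r = 11, s = 1 − 2·(-1) = 3, t = -4 − 2·5 = -14  (check: 335·3 + 71·(-14) = 11)
  q = 1: r = 9, s = -1 − 1·3 = -4, t = 5 − 1·(-14) = 19  (check: 335·(-4) + 71·19 = 9)
  q = 1: r = 2, s = 3 − 1·(-4) = 7, t = -14 − 1·19 = -33  (check: 335·7 + 71·(-33) = 2)
  q = 4: r = 1, s = -4 − 4·7 = -32, t = 19 − 4·(-33) = 151  (check: 335·(-32) + 71·151 = 1)
The row with r = 1 (the gcd) gives the Bezout coefficients s = -32, t = 151.
Result: 335 · (-32) + 71 · (151) = 1.

gcd(335, 71) = 1; s = -32, t = 151 (check: 335·(-32) + 71·151 = 1).


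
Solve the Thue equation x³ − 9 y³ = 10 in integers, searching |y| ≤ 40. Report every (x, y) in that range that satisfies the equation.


The equation is x³ - 9y³ = 10. For fixed y, x³ = 9·y³ + 10, so a solution requires the RHS to be a perfect cube.
Strategy: iterate y from -40 to 40, compute RHS = 9·y³ + 10, and check whether it is a (positive or negative) perfect cube.
Check small values of y:
  y = 0: RHS = 10 is not a perfect cube.
  y = 1: RHS = 19 is not a perfect cube.
  y = -1: RHS = 1 = (1)³ ⇒ x = 1 works.
  y = 2: RHS = 82 is not a perfect cube.
  y = -2: RHS = -62 is not a perfect cube.
  y = 3: RHS = 253 is not a perfect cube.
  y = -3: RHS = -233 is not a perfect cube.
Continuing the search up to |y| = 40 finds no further solutions beyond those listed.
Collected solutions: (1, -1).

Solutions (with |y| ≤ 40): (1, -1).


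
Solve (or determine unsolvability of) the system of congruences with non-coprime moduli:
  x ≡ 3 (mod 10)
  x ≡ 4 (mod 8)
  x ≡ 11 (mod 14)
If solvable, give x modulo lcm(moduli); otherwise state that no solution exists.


Moduli 10, 8, 14 are not pairwise coprime, so CRT works modulo lcm(m_i) when all pairwise compatibility conditions hold.
Pairwise compatibility: gcd(m_i, m_j) must divide a_i - a_j for every pair.
Merge one congruence at a time:
  Start: x ≡ 3 (mod 10).
  Combine with x ≡ 4 (mod 8): gcd(10, 8) = 2, and 4 - 3 = 1 is NOT divisible by 2.
    ⇒ system is inconsistent (no integer solution).

No solution (the system is inconsistent).


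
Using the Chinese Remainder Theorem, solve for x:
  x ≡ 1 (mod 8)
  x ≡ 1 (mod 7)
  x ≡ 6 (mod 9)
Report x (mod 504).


Moduli 8, 7, 9 are pairwise coprime; by CRT there is a unique solution modulo M = 8 · 7 · 9 = 504.
Solve pairwise, accumulating the modulus:
  Start with x ≡ 1 (mod 8).
  Combine with x ≡ 1 (mod 7): since gcd(8, 7) = 1, we get a unique residue mod 56.
    Write x = 1 + 8·t and substitute into x ≡ 1 (mod 7): 8·t ≡ 1 − 1 = 0 (mod 7).
    Reduce coefficients mod 7: 1·t ≡ 0 (mod 7).
    So t ≡ 0 (mod 7).
    Then x = 1 + 8·0 = 1, valid modulo lcm(8, 7) = 56: x ≡ 1 (mod 56).
  Combine with x ≡ 6 (mod 9): since gcd(56, 9) = 1, we get a unique residue mod 504.
    Write x = 1 + 56·t and substitute into x ≡ 6 (mod 9): 56·t ≡ 6 − 1 = 5 (mod 9).
    Reduce coefficients mod 9: 2·t ≡ 5 (mod 9).
    The inverse of 2 mod 9 is 5 (since 2·5 = 10 = 1·9 + 1), so t ≡ 5·5 = 25 ≡ 7 (mod 9).
    Then x = 1 + 56·7 = 393, valid modulo lcm(56, 9) = 504: x ≡ 393 (mod 504).
Verify: 393 mod 8 = 1 ✓, 393 mod 7 = 1 ✓, 393 mod 9 = 6 ✓.

x ≡ 393 (mod 504).


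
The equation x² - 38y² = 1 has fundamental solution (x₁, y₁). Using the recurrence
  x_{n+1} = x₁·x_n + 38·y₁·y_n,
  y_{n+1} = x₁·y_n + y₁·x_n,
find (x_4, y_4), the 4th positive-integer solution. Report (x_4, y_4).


Step 1: Find the fundamental solution (x₁, y₁) of x² - 38y² = 1.
  Expand √38 as a continued fraction. a₀ = ⌊√38⌋ = 6; iterate m_{k+1} = d_k·a_k − m_k, d_{k+1} = (38 − m_{k+1}²)/d_k, a_{k+1} = ⌊(a₀ + m_{k+1})/d_{k+1}⌋ (starting m₀ = 0, d₀ = 1), with convergents p_k = a_k·p_{k-1} + p_{k-2}, q_k = a_k·q_{k-1} + q_{k-2} (p₋₁ = 1, q₋₁ = 0):
  k = 0: a₀ = 6; p₀/q₀ = 6/1; p₀² − 38·q₀² = 36 − 38 = -2.
  k = 1: m = 6, d = 2, a = ⌊(6 + 6)/2⌋ = 6; p/q = (6·6 + 1)/(6·1 + 0) = 37/6; p² − 38·q² = 1369 − 1368 = 1.
  The first convergent with p² − 38·q² = 1 gives the fundamental solution (x₁, y₁) = (37, 6).
Step 2: Apply the recurrence (x_{n+1}, y_{n+1}) = (x₁x_n + 38y₁y_n, x₁y_n + y₁x_n) repeatedly.
  From (x_1, y_1) = (37, 6): x_2 = 37·37 + 38·6·6 = 2737; y_2 = 37·6 + 6·37 = 444.
  From (x_2, y_2) = (2737, 444): x_3 = 37·2737 + 38·6·444 = 202501; y_3 = 37·444 + 6·2737 = 32850.
  From (x_3, y_3) = (202501, 32850): x_4 = 37·202501 + 38·6·32850 = 14982337; y_4 = 37·32850 + 6·202501 = 2430456.
Step 3: Verify x_4² - 38·y_4² = 224470421981569 - 224470421981568 = 1 (should be 1). ✓

(x_1, y_1) = (37, 6); (x_4, y_4) = (14982337, 2430456).


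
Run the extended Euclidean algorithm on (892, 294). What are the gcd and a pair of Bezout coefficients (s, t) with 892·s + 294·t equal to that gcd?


Euclidean algorithm on (892, 294) — divide until remainder is 0:
  892 = 3 · 294 + 10
  294 = 29 · 10 + 4
  10 = 2 · 4 + 2
  4 = 2 · 2 + 0
gcd(892, 294) = 2.
Track Bezout coefficients alongside the remainders: start with r₀ = 892 = a·1 + b·0 (s = 1, t = 0) and r₁ = 294 = a·0 + b·1 (s = 0, t = 1); each new remainder r_{k+1} = r_{k-1} − q_k·r_k inherits s_{k+1} = s_{k-1} − q_k·s_k, t_{k+1} = t_{k-1} − q_k·t_k, so r_k = a·s_k + b·t_k at every step:
  q = 3: r = 10, s = 1 − 3·0 = 1, t = 0 − 3·1 = -3  (check: 892·1 + 294·(-3) = 10)
  q = 29: r = 4, s = 0 − 29·1 = -29, t = 1 − 29·(-3) = 88  (check: 892·(-29) + 294·88 = 4)
  q = 2: r = 2, s = 1 − 2·(-29) = 59, t = -3 − 2·88 = -179  (check: 892·59 + 294·(-179) = 2)
The row with r = 2 (the gcd) gives the Bezout coefficients s = 59, t = -179.
Result: 892 · (59) + 294 · (-179) = 2.

gcd(892, 294) = 2; s = 59, t = -179 (check: 892·59 + 294·(-179) = 2).


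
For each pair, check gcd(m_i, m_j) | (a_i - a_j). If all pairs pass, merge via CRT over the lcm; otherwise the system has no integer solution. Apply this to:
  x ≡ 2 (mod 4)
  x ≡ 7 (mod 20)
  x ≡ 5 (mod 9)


Moduli 4, 20, 9 are not pairwise coprime, so CRT works modulo lcm(m_i) when all pairwise compatibility conditions hold.
Pairwise compatibility: gcd(m_i, m_j) must divide a_i - a_j for every pair.
Merge one congruence at a time:
  Start: x ≡ 2 (mod 4).
  Combine with x ≡ 7 (mod 20): gcd(4, 20) = 4, and 7 - 2 = 5 is NOT divisible by 4.
    ⇒ system is inconsistent (no integer solution).

No solution (the system is inconsistent).


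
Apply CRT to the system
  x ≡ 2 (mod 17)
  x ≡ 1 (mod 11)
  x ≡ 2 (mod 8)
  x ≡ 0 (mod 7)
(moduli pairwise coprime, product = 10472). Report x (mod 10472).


Product of moduli M = 17 · 11 · 8 · 7 = 10472.
Merge one congruence at a time:
  Start: x ≡ 2 (mod 17).
  Combine with x ≡ 1 (mod 11); new modulus lcm = 187.
    Write x = 2 + 17·t and substitute into x ≡ 1 (mod 11): 17·t ≡ 1 − 2 = -1 (mod 11).
    Reduce coefficients mod 11: 6·t ≡ 10 (mod 11).
    The inverse of 6 mod 11 is 2 (since 6·2 = 12 = 1·11 + 1), so t ≡ 2·10 = 20 ≡ 9 (mod 11).
    Then x = 2 + 17·9 = 155, valid modulo lcm(17, 11) = 187: x ≡ 155 (mod 187).
  Combine with x ≡ 2 (mod 8); new modulus lcm = 1496.
    Write x = 155 + 187·t and substitute into x ≡ 2 (mod 8): 187·t ≡ 2 − 155 = -153 (mod 8).
    Reduce coefficients mod 8: 3·t ≡ 7 (mod 8).
    The inverse of 3 mod 8 is 3 (since 3·3 = 9 = 1·8 + 1), so t ≡ 3·7 = 21 ≡ 5 (mod 8).
    Then x = 155 + 187·5 = 1090, valid modulo lcm(187, 8) = 1496: x ≡ 1090 (mod 1496).
  Combine with x ≡ 0 (mod 7); new modulus lcm = 10472.
    Write x = 1090 + 1496·t and substitute into x ≡ 0 (mod 7): 1496·t ≡ 0 − 1090 = -1090 (mod 7).
    Reduce coefficients mod 7: 5·t ≡ 2 (mod 7).
    The inverse of 5 mod 7 is 3 (since 5·3 = 15 = 2·7 + 1), so t ≡ 3·2 = 6 ≡ 6 (mod 7).
    Then x = 1090 + 1496·6 = 10066, valid modulo lcm(1496, 7) = 10472: x ≡ 10066 (mod 10472).
Verify against each original: 10066 mod 17 = 2, 10066 mod 11 = 1, 10066 mod 8 = 2, 10066 mod 7 = 0.

x ≡ 10066 (mod 10472).


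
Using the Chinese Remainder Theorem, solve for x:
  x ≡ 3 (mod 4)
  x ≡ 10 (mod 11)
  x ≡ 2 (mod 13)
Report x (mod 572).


Moduli 4, 11, 13 are pairwise coprime; by CRT there is a unique solution modulo M = 4 · 11 · 13 = 572.
Solve pairwise, accumulating the modulus:
  Start with x ≡ 3 (mod 4).
  Combine with x ≡ 10 (mod 11): since gcd(4, 11) = 1, we get a unique residue mod 44.
    Write x = 3 + 4·t and substitute into x ≡ 10 (mod 11): 4·t ≡ 10 − 3 = 7 (mod 11).
    The inverse of 4 mod 11 is 3 (since 4·3 = 12 = 1·11 + 1), so t ≡ 3·7 = 21 ≡ 10 (mod 11).
    Then x = 3 + 4·10 = 43, valid modulo lcm(4, 11) = 44: x ≡ 43 (mod 44).
  Combine with x ≡ 2 (mod 13): since gcd(44, 13) = 1, we get a unique residue mod 572.
    Write x = 43 + 44·t and substitute into x ≡ 2 (mod 13): 44·t ≡ 2 − 43 = -41 (mod 13).
    Reduce coefficients mod 13: 5·t ≡ 11 (mod 13).
    The inverse of 5 mod 13 is 8 (since 5·8 = 40 = 3·13 + 1), so t ≡ 8·11 = 88 ≡ 10 (mod 13).
    Then x = 43 + 44·10 = 483, valid modulo lcm(44, 13) = 572: x ≡ 483 (mod 572).
Verify: 483 mod 4 = 3 ✓, 483 mod 11 = 10 ✓, 483 mod 13 = 2 ✓.

x ≡ 483 (mod 572).


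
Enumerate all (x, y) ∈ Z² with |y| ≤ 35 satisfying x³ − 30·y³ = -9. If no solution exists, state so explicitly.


The equation is x³ - 30y³ = -9. For fixed y, x³ = 30·y³ − 9, so a solution requires the RHS to be a perfect cube.
Strategy: iterate y from -35 to 35, compute RHS = 30·y³ − 9, and check whether it is a (positive or negative) perfect cube.
Check small values of y:
  y = 0: RHS = -9 is not a perfect cube.
  y = 1: RHS = 21 is not a perfect cube.
  y = -1: RHS = -39 is not a perfect cube.
  y = 2: RHS = 231 is not a perfect cube.
  y = -2: RHS = -249 is not a perfect cube.
  y = 3: RHS = 801 is not a perfect cube.
  y = -3: RHS = -819 is not a perfect cube.
Continuing the search up to |y| = 35 finds no solutions either.
No (x, y) in the scanned range satisfies the equation.

No integer solutions with |y| ≤ 35.


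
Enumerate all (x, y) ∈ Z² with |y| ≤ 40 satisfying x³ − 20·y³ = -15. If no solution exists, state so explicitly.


The equation is x³ - 20y³ = -15. For fixed y, x³ = 20·y³ − 15, so a solution requires the RHS to be a perfect cube.
Strategy: iterate y from -40 to 40, compute RHS = 20·y³ − 15, and check whether it is a (positive or negative) perfect cube.
Check small values of y:
  y = 0: RHS = -15 is not a perfect cube.
  y = 1: RHS = 5 is not a perfect cube.
  y = -1: RHS = -35 is not a perfect cube.
  y = 2: RHS = 145 is not a perfect cube.
  y = -2: RHS = -175 is not a perfect cube.
  y = 3: RHS = 525 is not a perfect cube.
  y = -3: RHS = -555 is not a perfect cube.
Continuing the search up to |y| = 40 finds no solutions either.
No (x, y) in the scanned range satisfies the equation.

No integer solutions with |y| ≤ 40.


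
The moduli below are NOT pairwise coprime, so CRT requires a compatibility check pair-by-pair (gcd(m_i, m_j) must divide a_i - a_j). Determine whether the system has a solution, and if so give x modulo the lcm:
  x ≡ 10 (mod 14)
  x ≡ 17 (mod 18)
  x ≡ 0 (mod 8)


Moduli 14, 18, 8 are not pairwise coprime, so CRT works modulo lcm(m_i) when all pairwise compatibility conditions hold.
Pairwise compatibility: gcd(m_i, m_j) must divide a_i - a_j for every pair.
Merge one congruence at a time:
  Start: x ≡ 10 (mod 14).
  Combine with x ≡ 17 (mod 18): gcd(14, 18) = 2, and 17 - 10 = 7 is NOT divisible by 2.
    ⇒ system is inconsistent (no integer solution).

No solution (the system is inconsistent).


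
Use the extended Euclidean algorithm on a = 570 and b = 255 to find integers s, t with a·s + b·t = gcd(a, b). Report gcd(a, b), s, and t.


Euclidean algorithm on (570, 255) — divide until remainder is 0:
  570 = 2 · 255 + 60
  255 = 4 · 60 + 15
  60 = 4 · 15 + 0
gcd(570, 255) = 15.
Track Bezout coefficients alongside the remainders: start with r₀ = 570 = a·1 + b·0 (s = 1, t = 0) and r₁ = 255 = a·0 + b·1 (s = 0, t = 1); each new remainder r_{k+1} = r_{k-1} − q_k·r_k inherits s_{k+1} = s_{k-1} − q_k·s_k, t_{k+1} = t_{k-1} − q_k·t_k, so r_k = a·s_k + b·t_k at every step:
  q = 2: r = 60, s = 1 − 2·0 = 1, t = 0 − 2·1 = -2  (check: 570·1 + 255·(-2) = 60)
  q = 4: r = 15, s = 0 − 4·1 = -4, t = 1 − 4·(-2) = 9  (check: 570·(-4) + 255·9 = 15)
The row with r = 15 (the gcd) gives the Bezout coefficients s = -4, t = 9.
Result: 570 · (-4) + 255 · (9) = 15.

gcd(570, 255) = 15; s = -4, t = 9 (check: 570·(-4) + 255·9 = 15).


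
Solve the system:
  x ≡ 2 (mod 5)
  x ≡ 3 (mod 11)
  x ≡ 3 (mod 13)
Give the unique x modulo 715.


Moduli 5, 11, 13 are pairwise coprime; by CRT there is a unique solution modulo M = 5 · 11 · 13 = 715.
Solve pairwise, accumulating the modulus:
  Start with x ≡ 2 (mod 5).
  Combine with x ≡ 3 (mod 11): since gcd(5, 11) = 1, we get a unique residue mod 55.
    Write x = 2 + 5·t and substitute into x ≡ 3 (mod 11): 5·t ≡ 3 − 2 = 1 (mod 11).
    The inverse of 5 mod 11 is 9 (since 5·9 = 45 = 4·11 + 1), so t ≡ 9·1 = 9 ≡ 9 (mod 11).
    Then x = 2 + 5·9 = 47, valid modulo lcm(5, 11) = 55: x ≡ 47 (mod 55).
  Combine with x ≡ 3 (mod 13): since gcd(55, 13) = 1, we get a unique residue mod 715.
    Write x = 47 + 55·t and substitute into x ≡ 3 (mod 13): 55·t ≡ 3 − 47 = -44 (mod 13).
    Reduce coefficients mod 13: 3·t ≡ 8 (mod 13).
    The inverse of 3 mod 13 is 9 (since 3·9 = 27 = 2·13 + 1), so t ≡ 9·8 = 72 ≡ 7 (mod 13).
    Then x = 47 + 55·7 = 432, valid modulo lcm(55, 13) = 715: x ≡ 432 (mod 715).
Verify: 432 mod 5 = 2 ✓, 432 mod 11 = 3 ✓, 432 mod 13 = 3 ✓.

x ≡ 432 (mod 715).


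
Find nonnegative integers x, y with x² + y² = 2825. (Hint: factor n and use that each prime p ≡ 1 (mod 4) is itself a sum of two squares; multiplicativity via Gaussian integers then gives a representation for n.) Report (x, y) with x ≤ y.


Step 1: Factor n = 2825 = 5^2 · 113.
Step 2: Check the mod-4 condition on each prime factor: 5 ≡ 1 (mod 4), exponent 2; 113 ≡ 1 (mod 4), exponent 1.
All primes ≡ 3 (mod 4) appear to even exponent (or don't appear), so by the two-squares theorem n IS expressible as a sum of two squares.
Step 3: Build a representation. Here n = 5 · 5 · 113 is a product of primes ≡ 1 (mod 4). Each prime p ≡ 1 (mod 4) is itself a sum of two squares; find a² by testing p − a² for a perfect square:
  5: 5 − 1² = 4 = 2² ⇒ 5 = 1² + 2².
  113: 113 − 1² = 112, 113 − 2² = 109, 113 − 3² = 104, 113 − 4² = 97, 113 − 5² = 88, 113 − 6² = 77, 113 − 7² = 64 = 8² ⇒ 113 = 7² + 8².
  Combine using the Brahmagupta–Fibonacci identity (a² + b²)(c² + d²) = (ac − bd)² + (ad + bc)² = (ac + bd)² + (ad − bc)²:
  5 · 5 = 25: from (1² + 2²)(1² + 2²), take (1·1 − 2·2, 1·2 + 2·1) = (1 − 4, 2 + 2) = (-3, 4); dropping signs (only squares matter) gives (3, 4); check 3² + 4² = 9 + 16 = 25 ✓.
  25 · 113 = 2825: from (3² + 4²)(7² + 8²), take (3·7 − 4·8, 3·8 + 4·7) = (21 − 32, 24 + 28) = (-11, 52); dropping signs (only squares matter) gives (11, 52); check 11² + 52² = 121 + 2704 = 2825 ✓.
Step 4: Order so x ≤ y and verify: 11² + 52² = 121 + 2704 = 2825 = n. ✓

n = 2825 = 11² + 52² (one valid representation with x ≤ y).


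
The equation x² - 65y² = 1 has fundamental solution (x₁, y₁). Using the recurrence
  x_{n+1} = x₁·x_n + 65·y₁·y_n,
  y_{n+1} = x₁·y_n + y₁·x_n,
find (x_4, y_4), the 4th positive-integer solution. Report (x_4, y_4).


Step 1: Find the fundamental solution (x₁, y₁) of x² - 65y² = 1.
  Expand √65 as a continued fraction. a₀ = ⌊√65⌋ = 8; iterate m_{k+1} = d_k·a_k − m_k, d_{k+1} = (65 − m_{k+1}²)/d_k, a_{k+1} = ⌊(a₀ + m_{k+1})/d_{k+1}⌋ (starting m₀ = 0, d₀ = 1), with convergents p_k = a_k·p_{k-1} + p_{k-2}, q_k = a_k·q_{k-1} + q_{k-2} (p₋₁ = 1, q₋₁ = 0):
  k = 0: a₀ = 8; p₀/q₀ = 8/1; p₀² − 65·q₀² = 64 − 65 = -1.
  k = 1: m = 8, d = 1, a = ⌊(8 + 8)/1⌋ = 16; p/q = (16·8 + 1)/(16·1 + 0) = 129/16; p² − 65·q² = 16641 − 16640 = 1.
  The first convergent with p² − 65·q² = 1 gives the fundamental solution (x₁, y₁) = (129, 16).
Step 2: Apply the recurrence (x_{n+1}, y_{n+1}) = (x₁x_n + 65y₁y_n, x₁y_n + y₁x_n) repeatedly.
  From (x_1, y_1) = (129, 16): x_2 = 129·129 + 65·16·16 = 33281; y_2 = 129·16 + 16·129 = 4128.
  From (x_2, y_2) = (33281, 4128): x_3 = 129·33281 + 65·16·4128 = 8586369; y_3 = 129·4128 + 16·33281 = 1065008.
  From (x_3, y_3) = (8586369, 1065008): x_4 = 129·8586369 + 65·16·1065008 = 2215249921; y_4 = 129·1065008 + 16·8586369 = 274767936.
Step 3: Verify x_4² - 65·y_4² = 4907332212490506241 - 4907332212490506240 = 1 (should be 1). ✓

(x_1, y_1) = (129, 16); (x_4, y_4) = (2215249921, 274767936).


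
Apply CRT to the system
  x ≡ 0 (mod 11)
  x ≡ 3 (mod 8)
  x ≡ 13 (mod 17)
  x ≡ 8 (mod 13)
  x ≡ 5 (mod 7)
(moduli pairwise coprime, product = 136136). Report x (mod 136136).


Product of moduli M = 11 · 8 · 17 · 13 · 7 = 136136.
Merge one congruence at a time:
  Start: x ≡ 0 (mod 11).
  Combine with x ≡ 3 (mod 8); new modulus lcm = 88.
    Write x = 0 + 11·t and substitute into x ≡ 3 (mod 8): 11·t ≡ 3 − 0 = 3 (mod 8).
    Reduce coefficients mod 8: 3·t ≡ 3 (mod 8).
    The inverse of 3 mod 8 is 3 (since 3·3 = 9 = 1·8 + 1), so t ≡ 3·3 = 9 ≡ 1 (mod 8).
    Then x = 0 + 11·1 = 11, valid modulo lcm(11, 8) = 88: x ≡ 11 (mod 88).
  Combine with x ≡ 13 (mod 17); new modulus lcm = 1496.
    Write x = 11 + 88·t and substitute into x ≡ 13 (mod 17): 88·t ≡ 13 − 11 = 2 (mod 17).
    Reduce coefficients mod 17: 3·t ≡ 2 (mod 17).
    The inverse of 3 mod 17 is 6 (since 3·6 = 18 = 1·17 + 1), so t ≡ 6·2 = 12 ≡ 12 (mod 17).
    Then x = 11 + 88·12 = 1067, valid modulo lcm(88, 17) = 1496: x ≡ 1067 (mod 1496).
  Combine with x ≡ 8 (mod 13); new modulus lcm = 19448.
    Write x = 1067 + 1496·t and substitute into x ≡ 8 (mod 13): 1496·t ≡ 8 − 1067 = -1059 (mod 13).
    Reduce coefficients mod 13: 1·t ≡ 7 (mod 13).
    So t ≡ 7 (mod 13).
    Then x = 1067 + 1496·7 = 11539, valid modulo lcm(1496, 13) = 19448: x ≡ 11539 (mod 19448).
  Combine with x ≡ 5 (mod 7); new modulus lcm = 136136.
    Write x = 11539 + 19448·t and substitute into x ≡ 5 (mod 7): 19448·t ≡ 5 − 11539 = -11534 (mod 7).
    Reduce coefficients mod 7: 2·t ≡ 2 (mod 7).
    The inverse of 2 mod 7 is 4 (since 2·4 = 8 = 1·7 + 1), so t ≡ 4·2 = 8 ≡ 1 (mod 7).
    Then x = 11539 + 19448·1 = 30987, valid modulo lcm(19448, 7) = 136136: x ≡ 30987 (mod 136136).
Verify against each original: 30987 mod 11 = 0, 30987 mod 8 = 3, 30987 mod 17 = 13, 30987 mod 13 = 8, 30987 mod 7 = 5.

x ≡ 30987 (mod 136136).


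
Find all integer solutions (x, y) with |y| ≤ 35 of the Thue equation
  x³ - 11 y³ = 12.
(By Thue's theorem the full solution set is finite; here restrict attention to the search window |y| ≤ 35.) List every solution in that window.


The equation is x³ - 11y³ = 12. For fixed y, x³ = 11·y³ + 12, so a solution requires the RHS to be a perfect cube.
Strategy: iterate y from -35 to 35, compute RHS = 11·y³ + 12, and check whether it is a (positive or negative) perfect cube.
Check small values of y:
  y = 0: RHS = 12 is not a perfect cube.
  y = 1: RHS = 23 is not a perfect cube.
  y = -1: RHS = 1 = (1)³ ⇒ x = 1 works.
  y = 2: RHS = 100 is not a perfect cube.
  y = -2: RHS = -76 is not a perfect cube.
  y = 3: RHS = 309 is not a perfect cube.
  y = -3: RHS = -285 is not a perfect cube.
Continuing the search up to |y| = 35 finds no further solutions beyond those listed.
Collected solutions: (1, -1).

Solutions (with |y| ≤ 35): (1, -1).


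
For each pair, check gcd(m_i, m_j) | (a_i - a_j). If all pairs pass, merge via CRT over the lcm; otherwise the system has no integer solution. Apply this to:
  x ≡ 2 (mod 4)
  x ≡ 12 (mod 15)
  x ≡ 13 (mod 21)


Moduli 4, 15, 21 are not pairwise coprime, so CRT works modulo lcm(m_i) when all pairwise compatibility conditions hold.
Pairwise compatibility: gcd(m_i, m_j) must divide a_i - a_j for every pair.
Merge one congruence at a time:
  Start: x ≡ 2 (mod 4).
  Combine with x ≡ 12 (mod 15): gcd(4, 15) = 1; 12 - 2 = 10, which IS divisible by 1, so compatible.
    Write x = 2 + 4·t and substitute into x ≡ 12 (mod 15): 4·t ≡ 12 − 2 = 10 (mod 15).
    The inverse of 4 mod 15 is 4 (since 4·4 = 16 = 1·15 + 1), so t ≡ 4·10 = 40 ≡ 10 (mod 15).
    Then x = 2 + 4·10 = 42, valid modulo lcm(4, 15) = 60: x ≡ 42 (mod 60).
  Combine with x ≡ 13 (mod 21): gcd(60, 21) = 3, and 13 - 42 = -29 is NOT divisible by 3.
    ⇒ system is inconsistent (no integer solution).

No solution (the system is inconsistent).


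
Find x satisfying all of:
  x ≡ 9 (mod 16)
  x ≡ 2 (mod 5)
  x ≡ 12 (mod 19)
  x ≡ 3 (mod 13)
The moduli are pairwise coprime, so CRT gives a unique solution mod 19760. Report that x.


Product of moduli M = 16 · 5 · 19 · 13 = 19760.
Merge one congruence at a time:
  Start: x ≡ 9 (mod 16).
  Combine with x ≡ 2 (mod 5); new modulus lcm = 80.
    Write x = 9 + 16·t and substitute into x ≡ 2 (mod 5): 16·t ≡ 2 − 9 = -7 (mod 5).
    Reduce coefficients mod 5: 1·t ≡ 3 (mod 5).
    So t ≡ 3 (mod 5).
    Then x = 9 + 16·3 = 57, valid modulo lcm(16, 5) = 80: x ≡ 57 (mod 80).
  Combine with x ≡ 12 (mod 19); new modulus lcm = 1520.
    Write x = 57 + 80·t and substitute into x ≡ 12 (mod 19): 80·t ≡ 12 − 57 = -45 (mod 19).
    Reduce coefficients mod 19: 4·t ≡ 12 (mod 19).
    The inverse of 4 mod 19 is 5 (since 4·5 = 20 = 1·19 + 1), so t ≡ 5·12 = 60 ≡ 3 (mod 19).
    Then x = 57 + 80·3 = 297, valid modulo lcm(80, 19) = 1520: x ≡ 297 (mod 1520).
  Combine with x ≡ 3 (mod 13); new modulus lcm = 19760.
    Write x = 297 + 1520·t and substitute into x ≡ 3 (mod 13): 1520·t ≡ 3 − 297 = -294 (mod 13).
    Reduce coefficients mod 13: 12·t ≡ 5 (mod 13).
    The inverse of 12 mod 13 is 12 (since 12·12 = 144 = 11·13 + 1), so t ≡ 12·5 = 60 ≡ 8 (mod 13).
    Then x = 297 + 1520·8 = 12457, valid modulo lcm(1520, 13) = 19760: x ≡ 12457 (mod 19760).
Verify against each original: 12457 mod 16 = 9, 12457 mod 5 = 2, 12457 mod 19 = 12, 12457 mod 13 = 3.

x ≡ 12457 (mod 19760).


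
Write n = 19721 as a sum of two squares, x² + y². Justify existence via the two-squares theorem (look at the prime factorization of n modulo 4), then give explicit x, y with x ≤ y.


Step 1: Factor n = 19721 = 13 · 37 · 41.
Step 2: Check the mod-4 condition on each prime factor: 13 ≡ 1 (mod 4), exponent 1; 37 ≡ 1 (mod 4), exponent 1; 41 ≡ 1 (mod 4), exponent 1.
All primes ≡ 3 (mod 4) appear to even exponent (or don't appear), so by the two-squares theorem n IS expressible as a sum of two squares.
Step 3: Build a representation. Here n = 13 · 37 · 41 is a product of primes ≡ 1 (mod 4). Each prime p ≡ 1 (mod 4) is itself a sum of two squares; find a² by testing p − a² for a perfect square:
  13: 13 − 1² = 12, 13 − 2² = 9 = 3² ⇒ 13 = 2² + 3².
  37: 37 − 1² = 36 = 6² ⇒ 37 = 1² + 6².
  41: 41 − 1² = 40, 41 − 2² = 37, 41 − 3² = 32, 41 − 4² = 25 = 5² ⇒ 41 = 4² + 5².
  Combine using the Brahmagupta–Fibonacci identity (a² + b²)(c² + d²) = (ac − bd)² + (ad + bc)² = (ac + bd)² + (ad − bc)²:
  13 · 37 = 481: from (2² + 3²)(1² + 6²), take (2·1 − 3·6, 2·6 + 3·1) = (2 − 18, 12 + 3) = (-16, 15); dropping signs (only squares matter) gives (16, 15); check 16² + 15² = 256 + 225 = 481 ✓.
  481 · 41 = 19721: from (16² + 15²)(4² + 5²), take (16·4 − 15·5, 16·5 + 15·4) = (64 − 75, 80 + 60) = (-11, 140); dropping signs (only squares matter) gives (11, 140); check 11² + 140² = 121 + 19600 = 19721 ✓.
Step 4: Order so x ≤ y and verify: 11² + 140² = 121 + 19600 = 19721 = n. ✓

n = 19721 = 11² + 140² (one valid representation with x ≤ y).


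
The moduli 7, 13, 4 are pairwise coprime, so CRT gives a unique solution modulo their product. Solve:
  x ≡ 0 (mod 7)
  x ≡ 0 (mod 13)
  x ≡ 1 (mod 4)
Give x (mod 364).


Moduli 7, 13, 4 are pairwise coprime; by CRT there is a unique solution modulo M = 7 · 13 · 4 = 364.
Solve pairwise, accumulating the modulus:
  Start with x ≡ 0 (mod 7).
  Combine with x ≡ 0 (mod 13): since gcd(7, 13) = 1, we get a unique residue mod 91.
    Write x = 0 + 7·t and substitute into x ≡ 0 (mod 13): 7·t ≡ 0 − 0 = 0 (mod 13).
    The inverse of 7 mod 13 is 2 (since 7·2 = 14 = 1·13 + 1), so t ≡ 2·0 = 0 ≡ 0 (mod 13).
    Then x = 0 + 7·0 = 0, valid modulo lcm(7, 13) = 91: x ≡ 0 (mod 91).
  Combine with x ≡ 1 (mod 4): since gcd(91, 4) = 1, we get a unique residue mod 364.
    Write x = 0 + 91·t and substitute into x ≡ 1 (mod 4): 91·t ≡ 1 − 0 = 1 (mod 4).
    Reduce coefficients mod 4: 3·t ≡ 1 (mod 4).
    The inverse of 3 mod 4 is 3 (since 3·3 = 9 = 2·4 + 1), so t ≡ 3·1 = 3 ≡ 3 (mod 4).
    Then x = 0 + 91·3 = 273, valid modulo lcm(91, 4) = 364: x ≡ 273 (mod 364).
Verify: 273 mod 7 = 0 ✓, 273 mod 13 = 0 ✓, 273 mod 4 = 1 ✓.

x ≡ 273 (mod 364).


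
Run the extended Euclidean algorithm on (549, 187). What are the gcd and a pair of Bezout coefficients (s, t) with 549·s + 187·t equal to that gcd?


Euclidean algorithm on (549, 187) — divide until remainder is 0:
  549 = 2 · 187 + 175
  187 = 1 · 175 + 12
  175 = 14 · 12 + 7
  12 = 1 · 7 + 5
  7 = 1 · 5 + 2
  5 = 2 · 2 + 1
  2 = 2 · 1 + 0
gcd(549, 187) = 1.
Track Bezout coefficients alongside the remainders: start with r₀ = 549 = a·1 + b·0 (s = 1, t = 0) and r₁ = 187 = a·0 + b·1 (s = 0, t = 1); each new remainder r_{k+1} = r_{k-1} − q_k·r_k inherits s_{k+1} = s_{k-1} − q_k·s_k, t_{k+1} = t_{k-1} − q_k·t_k, so r_k = a·s_k + b·t_k at every step:
  q = 2: r = 175, s = 1 − 2·0 = 1, t = 0 − 2·1 = -2  (check: 549·1 + 187·(-2) = 175)
  q = 1: r = 12, s = 0 − 1·1 = -1, t = 1 − 1·(-2) = 3  (check: 549·(-1) + 187·3 = 12)
  q = 14: r = 7, s = 1 − 14·(-1) = 15, t = -2 − 14·3 = -44  (check: 549·15 + 187·(-44) = 7)
  q = 1: r = 5, s = -1 − 1·15 = -16, t = 3 − 1·(-44) = 47  (check: 549·(-16) + 187·47 = 5)
  q = 1: r = 2, s = 15 − 1·(-16) = 31, t = -44 − 1·47 = -91  (check: 549·31 + 187·(-91) = 2)
  q = 2: r = 1, s = -16 − 2·31 = -78, t = 47 − 2·(-91) = 229  (check: 549·(-78) + 187·229 = 1)
The row with r = 1 (the gcd) gives the Bezout coefficients s = -78, t = 229.
Result: 549 · (-78) + 187 · (229) = 1.

gcd(549, 187) = 1; s = -78, t = 229 (check: 549·(-78) + 187·229 = 1).


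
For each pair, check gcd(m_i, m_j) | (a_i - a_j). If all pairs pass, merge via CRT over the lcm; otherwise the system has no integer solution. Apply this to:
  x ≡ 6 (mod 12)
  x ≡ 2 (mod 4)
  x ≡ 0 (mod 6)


Moduli 12, 4, 6 are not pairwise coprime, so CRT works modulo lcm(m_i) when all pairwise compatibility conditions hold.
Pairwise compatibility: gcd(m_i, m_j) must divide a_i - a_j for every pair.
Merge one congruence at a time:
  Start: x ≡ 6 (mod 12).
  Combine with x ≡ 2 (mod 4): gcd(12, 4) = 4; 2 - 6 = -4, which IS divisible by 4, so compatible.
    Write x = 6 + 12·t and substitute into x ≡ 2 (mod 4): 12·t ≡ 2 − 6 = -4 (mod 4).
    Divide the congruence (and modulus) by g = 4: 3·t ≡ -1 (mod 1).
    Modulo 1 every t works; take t = 0.
    Then x = 6 + 12·0 = 6, valid modulo lcm(12, 4) = 12: x ≡ 6 (mod 12).
  Combine with x ≡ 0 (mod 6): gcd(12, 6) = 6; 0 - 6 = -6, which IS divisible by 6, so compatible.
    Write x = 6 + 12·t and substitute into x ≡ 0 (mod 6): 12·t ≡ 0 − 6 = -6 (mod 6).
    Divide the congruence (and modulus) by g = 6: 2·t ≡ -1 (mod 1).
    Modulo 1 every t works; take t = 0.
    Then x = 6 + 12·0 = 6, valid modulo lcm(12, 6) = 12: x ≡ 6 (mod 12).
Verify: 6 mod 12 = 6, 6 mod 4 = 2, 6 mod 6 = 0.

x ≡ 6 (mod 12).


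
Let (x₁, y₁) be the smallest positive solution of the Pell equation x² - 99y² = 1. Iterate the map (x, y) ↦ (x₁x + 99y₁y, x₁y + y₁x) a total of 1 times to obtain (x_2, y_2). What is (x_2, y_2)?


Step 1: Find the fundamental solution (x₁, y₁) of x² - 99y² = 1.
  Expand √99 as a continued fraction. a₀ = ⌊√99⌋ = 9; iterate m_{k+1} = d_k·a_k − m_k, d_{k+1} = (99 − m_{k+1}²)/d_k, a_{k+1} = ⌊(a₀ + m_{k+1})/d_{k+1}⌋ (starting m₀ = 0, d₀ = 1), with convergents p_k = a_k·p_{k-1} + p_{k-2}, q_k = a_k·q_{k-1} + q_{k-2} (p₋₁ = 1, q₋₁ = 0):
  k = 0: a₀ = 9; p₀/q₀ = 9/1; p₀² − 99·q₀² = 81 − 99 = -18.
  k = 1: m = 9, d = 18, a = ⌊(9 + 9)/18⌋ = 1; p/q = (1·9 + 1)/(1·1 + 0) = 10/1; p² − 99·q² = 100 − 99 = 1.
  The first convergent with p² − 99·q² = 1 gives the fundamental solution (x₁, y₁) = (10, 1).
Step 2: Apply the recurrence (x_{n+1}, y_{n+1}) = (x₁x_n + 99y₁y_n, x₁y_n + y₁x_n) repeatedly.
  From (x_1, y_1) = (10, 1): x_2 = 10·10 + 99·1·1 = 199; y_2 = 10·1 + 1·10 = 20.
Step 3: Verify x_2² - 99·y_2² = 39601 - 39600 = 1 (should be 1). ✓

(x_1, y_1) = (10, 1); (x_2, y_2) = (199, 20).


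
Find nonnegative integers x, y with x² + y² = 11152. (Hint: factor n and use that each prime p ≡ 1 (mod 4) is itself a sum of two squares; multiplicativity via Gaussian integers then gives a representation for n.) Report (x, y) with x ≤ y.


Step 1: Factor n = 11152 = 2^4 · 17 · 41.
Step 2: Check the mod-4 condition on each prime factor: 2 = 2 (special); 17 ≡ 1 (mod 4), exponent 1; 41 ≡ 1 (mod 4), exponent 1.
All primes ≡ 3 (mod 4) appear to even exponent (or don't appear), so by the two-squares theorem n IS expressible as a sum of two squares.
Step 3: Build a representation. Group n = k² · m with k = 4 and m = 17 · 41 = 697 (a product of primes ≡ 1 (mod 4)); a representation of m scales to one of n via (k·x)² + (k·y)² = k²(x² + y²). Each prime p ≡ 1 (mod 4) is itself a sum of two squares; find a² by testing p − a² for a perfect square:
  17: 17 − 1² = 16 = 4² ⇒ 17 = 1² + 4².
  41: 41 − 1² = 40, 41 − 2² = 37, 41 − 3² = 32, 41 − 4² = 25 = 5² ⇒ 41 = 4² + 5².
  Combine using the Brahmagupta–Fibonacci identity (a² + b²)(c² + d²) = (ac − bd)² + (ad + bc)² = (ac + bd)² + (ad − bc)²:
  17 · 41 = 697: from (1² + 4²)(4² + 5²), take (1·4 − 4·5, 1·5 + 4·4) = (4 − 20, 5 + 16) = (-16, 21); dropping signs (only squares matter) gives (16, 21); check 16² + 21² = 256 + 441 = 697 ✓.
  Scale by k = 4: (4·16, 4·21) = (64, 84).
Step 4: Order so x ≤ y and verify: 64² + 84² = 4096 + 7056 = 11152 = n. ✓

n = 11152 = 64² + 84² (one valid representation with x ≤ y).


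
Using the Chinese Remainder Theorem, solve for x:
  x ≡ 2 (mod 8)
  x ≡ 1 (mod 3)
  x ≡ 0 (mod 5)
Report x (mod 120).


Moduli 8, 3, 5 are pairwise coprime; by CRT there is a unique solution modulo M = 8 · 3 · 5 = 120.
Solve pairwise, accumulating the modulus:
  Start with x ≡ 2 (mod 8).
  Combine with x ≡ 1 (mod 3): since gcd(8, 3) = 1, we get a unique residue mod 24.
    Write x = 2 + 8·t and substitute into x ≡ 1 (mod 3): 8·t ≡ 1 − 2 = -1 (mod 3).
    Reduce coefficients mod 3: 2·t ≡ 2 (mod 3).
    The inverse of 2 mod 3 is 2 (since 2·2 = 4 = 1·3 + 1), so t ≡ 2·2 = 4 ≡ 1 (mod 3).
    Then x = 2 + 8·1 = 10, valid modulo lcm(8, 3) = 24: x ≡ 10 (mod 24).
  Combine with x ≡ 0 (mod 5): since gcd(24, 5) = 1, we get a unique residue mod 120.
    Write x = 10 + 24·t and substitute into x ≡ 0 (mod 5): 24·t ≡ 0 − 10 = -10 (mod 5).
    Reduce coefficients mod 5: 4·t ≡ 0 (mod 5).
    The inverse of 4 mod 5 is 4 (since 4·4 = 16 = 3·5 + 1), so t ≡ 4·0 = 0 ≡ 0 (mod 5).
    Then x = 10 + 24·0 = 10, valid modulo lcm(24, 5) = 120: x ≡ 10 (mod 120).
Verify: 10 mod 8 = 2 ✓, 10 mod 3 = 1 ✓, 10 mod 5 = 0 ✓.

x ≡ 10 (mod 120).
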